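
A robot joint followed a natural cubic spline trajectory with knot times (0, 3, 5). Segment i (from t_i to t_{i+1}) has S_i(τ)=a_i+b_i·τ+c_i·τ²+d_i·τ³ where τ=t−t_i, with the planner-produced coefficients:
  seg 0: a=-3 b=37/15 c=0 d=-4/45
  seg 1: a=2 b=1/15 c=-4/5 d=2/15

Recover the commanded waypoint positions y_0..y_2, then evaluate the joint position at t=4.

y_0=-3 y_1=2 y_2=0
S(4) = 7/5

y_0 = S_0(0) = a_0 = -3
y_1 = S_1(0) = a_1 = 2
y_2 = S_1(2) = 0
t_q=4 is in segment 1 (τ=1); S_1(τ)=7/5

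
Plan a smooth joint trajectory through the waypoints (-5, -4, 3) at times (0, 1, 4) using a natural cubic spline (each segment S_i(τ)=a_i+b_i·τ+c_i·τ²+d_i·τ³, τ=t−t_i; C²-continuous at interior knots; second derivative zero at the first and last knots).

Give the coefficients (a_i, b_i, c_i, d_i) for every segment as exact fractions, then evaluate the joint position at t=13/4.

  seg 0: a=-5 b=5/6 c=0 d=1/6
  seg 1: a=-4 b=4/3 c=1/2 d=-1/18
S(13/4) = 115/128

Δ: Δ0=1, Δ1=7/3
row 1: diag=8, rhs=8; c'=3/8, d'=1
back: M1=1
M: M0=0, M1=1, M2=0
seg 0: a=-5, c=M0/2=0, d=(M1−M0)/(6·1)=1/6, b=Δ0−h0·(2M0+M1)/6=5/6
seg 1: a=-4, c=M1/2=1/2, d=(M2−M1)/(6·3)=-1/18, b=Δ1−h1·(2M1+M2)/6=4/3
t_q=13/4 → seg 1, τ=9/4; S=-4+4/3·τ+1/2·τ²+-1/18·τ³=115/128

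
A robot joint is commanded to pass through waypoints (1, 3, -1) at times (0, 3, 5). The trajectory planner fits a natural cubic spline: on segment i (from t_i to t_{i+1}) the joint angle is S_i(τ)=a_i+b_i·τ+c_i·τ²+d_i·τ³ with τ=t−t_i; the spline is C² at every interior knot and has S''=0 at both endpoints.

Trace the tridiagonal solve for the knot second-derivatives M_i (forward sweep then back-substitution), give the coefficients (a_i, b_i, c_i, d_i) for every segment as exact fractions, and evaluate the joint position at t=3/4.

Δ: Δ0=2/3, Δ1=-2
row 1: diag=10, rhs=-16; c'=1/5, d'=-8/5
back: M1=-8/5
M: M0=0, M1=-8/5, M2=0
seg 0: a=1, c=M0/2=0, d=(M1−M0)/(6·3)=-4/45, b=Δ0−h0·(2M0+M1)/6=22/15
seg 1: a=3, c=M1/2=-4/5, d=(M2−M1)/(6·2)=2/15, b=Δ1−h1·(2M1+M2)/6=-14/15
t_q=3/4 → seg 0, τ=3/4; S=1+22/15·τ+0·τ²+-4/45·τ³=33/16

  seg 0: a=1 b=22/15 c=0 d=-4/45
  seg 1: a=3 b=-14/15 c=-4/5 d=2/15
S(3/4) = 33/16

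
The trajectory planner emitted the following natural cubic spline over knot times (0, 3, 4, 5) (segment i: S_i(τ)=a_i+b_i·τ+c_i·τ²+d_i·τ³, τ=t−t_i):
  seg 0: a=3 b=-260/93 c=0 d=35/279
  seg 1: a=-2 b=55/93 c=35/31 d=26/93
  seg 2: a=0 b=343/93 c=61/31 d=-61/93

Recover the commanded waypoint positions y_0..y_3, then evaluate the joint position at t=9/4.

y_0 = S_0(0) = a_0 = 3
y_1 = S_1(0) = a_1 = -2
y_2 = S_2(0) = a_2 = 0
y_3 = S_2(1) = 5
t_q=9/4 is in segment 0 (τ=9/4); S_0(τ)=-3693/1984

y_0=3 y_1=-2 y_2=0 y_3=5
S(9/4) = -3693/1984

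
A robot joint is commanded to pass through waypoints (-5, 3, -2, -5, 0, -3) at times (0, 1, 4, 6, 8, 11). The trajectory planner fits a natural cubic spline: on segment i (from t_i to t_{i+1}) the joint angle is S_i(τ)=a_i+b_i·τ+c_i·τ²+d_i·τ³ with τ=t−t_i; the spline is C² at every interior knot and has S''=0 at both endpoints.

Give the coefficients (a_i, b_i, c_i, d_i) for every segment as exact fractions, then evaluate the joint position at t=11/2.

Δ: Δ0=8, Δ1=-5/3, Δ2=-3/2, Δ3=5/2, Δ4=-1
row 1: diag=8, rhs=-58; c'=3/8, d'=-29/4
row 2: denom=10−3·3/8=71/8; d'=(1−3·-29/4)/(71/8)=182/71
row 3: denom=8−2·16/71=536/71; d'=(24−2·182/71)/(536/71)=5/2
row 4: denom=10−2·71/268=1269/134; d'=(-21−2·5/2)/(1269/134)=-3484/1269
back: M4=-3484/1269
back: M3=5/2−71/268·-3484/1269=8191/2538
back: M2=182/71−16/71·8191/2538=2330/1269
back: M1=-29/4−3/8·2330/1269=-3358/423
M: M0=0, M1=-3358/423, M2=2330/1269, M3=8191/2538, M4=-3484/1269, M5=0
seg 0: a=-5, c=M0/2=0, d=(M1−M0)/(6·1)=-1679/1269, b=Δ0−h0·(2M0+M1)/6=11831/1269
seg 1: a=3, c=M1/2=-1679/423, d=(M2−M1)/(6·3)=6202/11421, b=Δ1−h1·(2M1+M2)/6=6794/1269
seg 2: a=-2, c=M2/2=1165/1269, d=(M3−M2)/(6·2)=1177/10152, b=Δ2−h2·(2M2+M3)/6=-4822/1269
seg 3: a=-5, c=M3/2=8191/5076, d=(M4−M3)/(6·2)=-5053/10152, b=Δ3−h3·(2M3+M4)/6=1069/846
seg 4: a=0, c=M4/2=-1742/1269, d=(M5−M4)/(6·3)=1742/11421, b=Δ4−h4·(2M4+M5)/6=2215/1269
t_q=11/2 → seg 2, τ=3/2; S=-2+-4822/1269·τ+1165/1269·τ²+1177/10152·τ³=-141935/27072

  seg 0: a=-5 b=11831/1269 c=0 d=-1679/1269
  seg 1: a=3 b=6794/1269 c=-1679/423 d=6202/11421
  seg 2: a=-2 b=-4822/1269 c=1165/1269 d=1177/10152
  seg 3: a=-5 b=1069/846 c=8191/5076 d=-5053/10152
  seg 4: a=0 b=2215/1269 c=-1742/1269 d=1742/11421
S(11/2) = -141935/27072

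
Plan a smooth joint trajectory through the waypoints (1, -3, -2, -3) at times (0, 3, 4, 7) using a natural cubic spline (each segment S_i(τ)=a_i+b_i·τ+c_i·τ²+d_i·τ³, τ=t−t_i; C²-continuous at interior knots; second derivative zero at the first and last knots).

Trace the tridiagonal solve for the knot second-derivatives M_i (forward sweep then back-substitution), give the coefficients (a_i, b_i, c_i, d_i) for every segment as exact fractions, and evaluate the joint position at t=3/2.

  seg 0: a=1 b=-16/7 c=0 d=20/189
  seg 1: a=-3 b=4/7 c=20/21 d=-11/21
  seg 2: a=-2 b=19/21 c=-13/21 d=13/189
S(3/2) = -29/14

Δ: Δ0=-4/3, Δ1=1, Δ2=-1/3
row 1: diag=8, rhs=14; c'=1/8, d'=7/4
row 2: denom=8−1·1/8=63/8; d'=(-8−1·7/4)/(63/8)=-26/21
back: M2=-26/21
back: M1=7/4−1/8·-26/21=40/21
M: M0=0, M1=40/21, M2=-26/21, M3=0
seg 0: a=1, c=M0/2=0, d=(M1−M0)/(6·3)=20/189, b=Δ0−h0·(2M0+M1)/6=-16/7
seg 1: a=-3, c=M1/2=20/21, d=(M2−M1)/(6·1)=-11/21, b=Δ1−h1·(2M1+M2)/6=4/7
seg 2: a=-2, c=M2/2=-13/21, d=(M3−M2)/(6·3)=13/189, b=Δ2−h2·(2M2+M3)/6=19/21
t_q=3/2 → seg 0, τ=3/2; S=1+-16/7·τ+0·τ²+20/189·τ³=-29/14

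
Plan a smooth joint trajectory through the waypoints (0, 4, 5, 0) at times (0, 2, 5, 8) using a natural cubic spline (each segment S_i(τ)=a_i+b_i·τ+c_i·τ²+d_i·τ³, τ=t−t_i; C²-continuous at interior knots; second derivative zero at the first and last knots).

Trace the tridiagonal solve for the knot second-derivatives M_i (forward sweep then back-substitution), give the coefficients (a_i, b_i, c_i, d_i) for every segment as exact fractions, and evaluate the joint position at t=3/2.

Δ: Δ0=2, Δ1=1/3, Δ2=-5/3
row 1: diag=10, rhs=-10; c'=3/10, d'=-1
row 2: denom=12−3·3/10=111/10; d'=(-12−3·-1)/(111/10)=-30/37
back: M2=-30/37
back: M1=-1−3/10·-30/37=-28/37
M: M0=0, M1=-28/37, M2=-30/37, M3=0
seg 0: a=0, c=M0/2=0, d=(M1−M0)/(6·2)=-7/111, b=Δ0−h0·(2M0+M1)/6=250/111
seg 1: a=4, c=M1/2=-14/37, d=(M2−M1)/(6·3)=-1/333, b=Δ1−h1·(2M1+M2)/6=166/111
seg 2: a=5, c=M2/2=-15/37, d=(M3−M2)/(6·3)=5/111, b=Δ2−h2·(2M2+M3)/6=-95/111
t_q=3/2 → seg 0, τ=3/2; S=0+250/111·τ+0·τ²+-7/111·τ³=937/296

  seg 0: a=0 b=250/111 c=0 d=-7/111
  seg 1: a=4 b=166/111 c=-14/37 d=-1/333
  seg 2: a=5 b=-95/111 c=-15/37 d=5/111
S(3/2) = 937/296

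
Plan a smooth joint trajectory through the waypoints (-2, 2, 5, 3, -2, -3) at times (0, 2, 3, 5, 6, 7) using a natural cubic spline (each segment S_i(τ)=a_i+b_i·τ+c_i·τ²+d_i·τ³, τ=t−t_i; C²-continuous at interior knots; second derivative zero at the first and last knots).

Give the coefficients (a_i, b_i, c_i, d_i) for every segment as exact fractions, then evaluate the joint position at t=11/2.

  seg 0: a=-2 b=1070/709 c=0 d=87/709
  seg 1: a=2 b=2114/709 c=522/709 d=-509/709
  seg 2: a=5 b=1631/709 c=-1005/709 d=-165/1418
  seg 3: a=3 b=-3379/709 c=-1500/709 d=1334/709
  seg 4: a=-2 b=-2377/709 c=2502/709 d=-834/709
S(11/2) = 917/2836

Δ: Δ0=2, Δ1=3, Δ2=-1, Δ3=-5, Δ4=-1
row 1: diag=6, rhs=6; c'=1/6, d'=1
row 2: denom=6−1·1/6=35/6; d'=(-24−1·1)/(35/6)=-30/7
row 3: denom=6−2·12/35=186/35; d'=(-24−2·-30/7)/(186/35)=-90/31
row 4: denom=4−1·35/186=709/186; d'=(24−1·-90/31)/(709/186)=5004/709
back: M4=5004/709
back: M3=-90/31−35/186·5004/709=-3000/709
back: M2=-30/7−12/35·-3000/709=-2010/709
back: M1=1−1/6·-2010/709=1044/709
M: M0=0, M1=1044/709, M2=-2010/709, M3=-3000/709, M4=5004/709, M5=0
seg 0: a=-2, c=M0/2=0, d=(M1−M0)/(6·2)=87/709, b=Δ0−h0·(2M0+M1)/6=1070/709
seg 1: a=2, c=M1/2=522/709, d=(M2−M1)/(6·1)=-509/709, b=Δ1−h1·(2M1+M2)/6=2114/709
seg 2: a=5, c=M2/2=-1005/709, d=(M3−M2)/(6·2)=-165/1418, b=Δ2−h2·(2M2+M3)/6=1631/709
seg 3: a=3, c=M3/2=-1500/709, d=(M4−M3)/(6·1)=1334/709, b=Δ3−h3·(2M3+M4)/6=-3379/709
seg 4: a=-2, c=M4/2=2502/709, d=(M5−M4)/(6·1)=-834/709, b=Δ4−h4·(2M4+M5)/6=-2377/709
t_q=11/2 → seg 3, τ=1/2; S=3+-3379/709·τ+-1500/709·τ²+1334/709·τ³=917/2836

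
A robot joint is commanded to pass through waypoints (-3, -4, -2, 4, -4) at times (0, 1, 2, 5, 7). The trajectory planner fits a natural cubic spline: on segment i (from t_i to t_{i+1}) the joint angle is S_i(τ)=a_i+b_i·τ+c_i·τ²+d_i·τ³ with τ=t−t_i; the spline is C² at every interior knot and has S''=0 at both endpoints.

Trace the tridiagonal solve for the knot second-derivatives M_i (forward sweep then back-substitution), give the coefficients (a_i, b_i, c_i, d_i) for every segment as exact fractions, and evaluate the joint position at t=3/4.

Δ: Δ0=-1, Δ1=2, Δ2=2, Δ3=-4
row 1: diag=4, rhs=18; c'=1/4, d'=9/2
row 2: denom=8−1·1/4=31/4; d'=(0−1·9/2)/(31/4)=-18/31
row 3: denom=10−3·12/31=274/31; d'=(-36−3·-18/31)/(274/31)=-531/137
back: M3=-531/137
back: M2=-18/31−12/31·-531/137=126/137
back: M1=9/2−1/4·126/137=585/137
M: M0=0, M1=585/137, M2=126/137, M3=-531/137, M4=0
seg 0: a=-3, c=M0/2=0, d=(M1−M0)/(6·1)=195/274, b=Δ0−h0·(2M0+M1)/6=-469/274
seg 1: a=-4, c=M1/2=585/274, d=(M2−M1)/(6·1)=-153/274, b=Δ1−h1·(2M1+M2)/6=58/137
seg 2: a=-2, c=M2/2=63/137, d=(M3−M2)/(6·3)=-73/274, b=Δ2−h2·(2M2+M3)/6=827/274
seg 3: a=4, c=M3/2=-531/274, d=(M4−M3)/(6·2)=177/548, b=Δ3−h3·(2M3+M4)/6=-194/137
t_q=3/4 → seg 0, τ=3/4; S=-3+-469/274·τ+0·τ²+195/274·τ³=-69855/17536

  seg 0: a=-3 b=-469/274 c=0 d=195/274
  seg 1: a=-4 b=58/137 c=585/274 d=-153/274
  seg 2: a=-2 b=827/274 c=63/137 d=-73/274
  seg 3: a=4 b=-194/137 c=-531/274 d=177/548
S(3/4) = -69855/17536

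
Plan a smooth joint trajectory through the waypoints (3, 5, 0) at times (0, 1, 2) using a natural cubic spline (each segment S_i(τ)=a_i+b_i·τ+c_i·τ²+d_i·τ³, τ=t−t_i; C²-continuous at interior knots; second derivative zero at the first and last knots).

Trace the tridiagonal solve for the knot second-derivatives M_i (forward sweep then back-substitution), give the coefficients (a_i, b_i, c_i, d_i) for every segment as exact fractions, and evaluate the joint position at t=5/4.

Δ: Δ0=2, Δ1=-5
row 1: diag=4, rhs=-42; c'=1/4, d'=-21/2
back: M1=-21/2
M: M0=0, M1=-21/2, M2=0
seg 0: a=3, c=M0/2=0, d=(M1−M0)/(6·1)=-7/4, b=Δ0−h0·(2M0+M1)/6=15/4
seg 1: a=5, c=M1/2=-21/4, d=(M2−M1)/(6·1)=7/4, b=Δ1−h1·(2M1+M2)/6=-3/2
t_q=5/4 → seg 1, τ=1/4; S=5+-3/2·τ+-21/4·τ²+7/4·τ³=1107/256

  seg 0: a=3 b=15/4 c=0 d=-7/4
  seg 1: a=5 b=-3/2 c=-21/4 d=7/4
S(5/4) = 1107/256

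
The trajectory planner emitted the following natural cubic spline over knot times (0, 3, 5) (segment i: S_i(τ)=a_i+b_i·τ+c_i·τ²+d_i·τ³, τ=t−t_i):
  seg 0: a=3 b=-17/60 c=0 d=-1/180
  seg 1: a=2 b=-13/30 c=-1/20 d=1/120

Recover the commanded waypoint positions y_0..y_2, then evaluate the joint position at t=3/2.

y_0=3 y_1=2 y_2=1
S(3/2) = 409/160

y_0 = S_0(0) = a_0 = 3
y_1 = S_1(0) = a_1 = 2
y_2 = S_1(2) = 1
t_q=3/2 is in segment 0 (τ=3/2); S_0(τ)=409/160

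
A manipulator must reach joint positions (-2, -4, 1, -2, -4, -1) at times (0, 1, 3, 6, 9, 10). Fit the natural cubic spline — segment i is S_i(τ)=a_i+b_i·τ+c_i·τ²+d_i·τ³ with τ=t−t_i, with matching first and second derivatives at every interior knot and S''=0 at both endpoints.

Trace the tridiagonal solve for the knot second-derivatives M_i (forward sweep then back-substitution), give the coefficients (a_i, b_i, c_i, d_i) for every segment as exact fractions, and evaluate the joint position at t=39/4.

Δ: Δ0=-2, Δ1=5/2, Δ2=-1, Δ3=-2/3, Δ4=3
row 1: diag=6, rhs=27; c'=1/3, d'=9/2
row 2: denom=10−2·1/3=28/3; d'=(-21−2·9/2)/(28/3)=-45/14
row 3: denom=12−3·9/28=309/28; d'=(2−3·-45/14)/(309/28)=326/309
row 4: denom=8−3·28/103=740/103; d'=(22−3·326/309)/(740/103)=97/37
back: M4=97/37
back: M3=326/309−28/103·97/37=38/111
back: M2=-45/14−9/28·38/111=-123/37
back: M1=9/2−1/3·-123/37=415/74
M: M0=0, M1=415/74, M2=-123/37, M3=38/111, M4=97/37, M5=0
seg 0: a=-2, c=M0/2=0, d=(M1−M0)/(6·1)=415/444, b=Δ0−h0·(2M0+M1)/6=-1303/444
seg 1: a=-4, c=M1/2=415/148, d=(M2−M1)/(6·2)=-661/888, b=Δ1−h1·(2M1+M2)/6=-29/222
seg 2: a=1, c=M2/2=-123/74, d=(M3−M2)/(6·3)=11/54, b=Δ2−h2·(2M2+M3)/6=239/111
seg 3: a=-2, c=M3/2=19/111, d=(M4−M3)/(6·3)=253/1998, b=Δ3−h3·(2M3+M4)/6=-515/222
seg 4: a=-4, c=M4/2=97/74, d=(M5−M4)/(6·1)=-97/222, b=Δ4−h4·(2M4+M5)/6=236/111
t_q=39/4 → seg 4, τ=3/4; S=-4+236/111·τ+97/74·τ²+-97/222·τ³=-8773/4736

  seg 0: a=-2 b=-1303/444 c=0 d=415/444
  seg 1: a=-4 b=-29/222 c=415/148 d=-661/888
  seg 2: a=1 b=239/111 c=-123/74 d=11/54
  seg 3: a=-2 b=-515/222 c=19/111 d=253/1998
  seg 4: a=-4 b=236/111 c=97/74 d=-97/222
S(39/4) = -8773/4736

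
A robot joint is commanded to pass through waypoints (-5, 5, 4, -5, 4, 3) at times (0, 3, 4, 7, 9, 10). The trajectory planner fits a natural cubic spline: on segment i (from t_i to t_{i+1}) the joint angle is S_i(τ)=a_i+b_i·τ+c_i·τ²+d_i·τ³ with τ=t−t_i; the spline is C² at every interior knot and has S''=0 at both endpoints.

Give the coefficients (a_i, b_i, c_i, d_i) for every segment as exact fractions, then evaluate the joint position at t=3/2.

  seg 0: a=-5 b=7301/1548 c=0 d=-2141/13932
  seg 1: a=5 b=439/774 c=-2141/1548 d=-95/516
  seg 2: a=4 b=-4259/1548 c=-749/387 d=8603/13932
  seg 3: a=-5 b=1787/774 c=623/172 d=-3911/3096
  seg 4: a=4 b=634/387 c=-1021/258 d=1021/774
S(3/2) = 2141/1376

Δ: Δ0=10/3, Δ1=-1, Δ2=-3, Δ3=9/2, Δ4=-1
row 1: diag=8, rhs=-26; c'=1/8, d'=-13/4
row 2: denom=8−1·1/8=63/8; d'=(-12−1·-13/4)/(63/8)=-10/9
row 3: denom=10−3·8/21=62/7; d'=(45−3·-10/9)/(62/7)=1015/186
row 4: denom=6−2·7/31=172/31; d'=(-33−2·1015/186)/(172/31)=-1021/129
back: M4=-1021/129
back: M3=1015/186−7/31·-1021/129=623/86
back: M2=-10/9−8/21·623/86=-1498/387
back: M1=-13/4−1/8·-1498/387=-2141/774
M: M0=0, M1=-2141/774, M2=-1498/387, M3=623/86, M4=-1021/129, M5=0
seg 0: a=-5, c=M0/2=0, d=(M1−M0)/(6·3)=-2141/13932, b=Δ0−h0·(2M0+M1)/6=7301/1548
seg 1: a=5, c=M1/2=-2141/1548, d=(M2−M1)/(6·1)=-95/516, b=Δ1−h1·(2M1+M2)/6=439/774
seg 2: a=4, c=M2/2=-749/387, d=(M3−M2)/(6·3)=8603/13932, b=Δ2−h2·(2M2+M3)/6=-4259/1548
seg 3: a=-5, c=M3/2=623/172, d=(M4−M3)/(6·2)=-3911/3096, b=Δ3−h3·(2M3+M4)/6=1787/774
seg 4: a=4, c=M4/2=-1021/258, d=(M5−M4)/(6·1)=1021/774, b=Δ4−h4·(2M4+M5)/6=634/387
t_q=3/2 → seg 0, τ=3/2; S=-5+7301/1548·τ+0·τ²+-2141/13932·τ³=2141/1376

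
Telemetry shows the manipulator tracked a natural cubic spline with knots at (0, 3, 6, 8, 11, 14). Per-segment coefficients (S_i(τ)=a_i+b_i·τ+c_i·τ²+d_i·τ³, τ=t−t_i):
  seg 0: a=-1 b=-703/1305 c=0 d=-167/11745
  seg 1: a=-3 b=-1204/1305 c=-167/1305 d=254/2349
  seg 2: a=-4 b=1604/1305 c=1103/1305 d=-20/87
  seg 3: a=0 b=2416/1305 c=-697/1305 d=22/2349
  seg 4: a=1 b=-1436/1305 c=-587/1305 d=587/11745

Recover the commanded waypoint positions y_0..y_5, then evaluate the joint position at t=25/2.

y_0=-1 y_1=-3 y_2=-4 y_3=0 y_4=1 y_5=-5
S(25/2) = -1733/1160

y_0 = S_0(0) = a_0 = -1
y_1 = S_1(0) = a_1 = -3
y_2 = S_2(0) = a_2 = -4
y_3 = S_3(0) = a_3 = 0
y_4 = S_4(0) = a_4 = 1
y_5 = S_4(3) = -5
t_q=25/2 is in segment 4 (τ=3/2); S_4(τ)=-1733/1160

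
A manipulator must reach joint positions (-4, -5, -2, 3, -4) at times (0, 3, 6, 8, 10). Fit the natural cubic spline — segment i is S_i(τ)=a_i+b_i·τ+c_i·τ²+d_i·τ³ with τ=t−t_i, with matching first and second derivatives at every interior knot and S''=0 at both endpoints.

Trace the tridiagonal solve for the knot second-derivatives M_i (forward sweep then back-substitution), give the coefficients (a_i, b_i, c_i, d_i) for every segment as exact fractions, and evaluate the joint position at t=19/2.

  seg 0: a=-4 b=-46/105 c=0 d=11/945
  seg 1: a=-5 b=-13/105 c=11/105 d=17/189
  seg 2: a=-2 b=44/15 c=32/35 d=-95/168
  seg 3: a=3 b=-41/210 c=-347/140 d=347/840
S(19/2) = -661/448

Δ: Δ0=-1/3, Δ1=1, Δ2=5/2, Δ3=-7/2
row 1: diag=12, rhs=8; c'=1/4, d'=2/3
row 2: denom=10−3·1/4=37/4; d'=(9−3·2/3)/(37/4)=28/37
row 3: denom=8−2·8/37=280/37; d'=(-36−2·28/37)/(280/37)=-347/70
back: M3=-347/70
back: M2=28/37−8/37·-347/70=64/35
back: M1=2/3−1/4·64/35=22/105
M: M0=0, M1=22/105, M2=64/35, M3=-347/70, M4=0
seg 0: a=-4, c=M0/2=0, d=(M1−M0)/(6·3)=11/945, b=Δ0−h0·(2M0+M1)/6=-46/105
seg 1: a=-5, c=M1/2=11/105, d=(M2−M1)/(6·3)=17/189, b=Δ1−h1·(2M1+M2)/6=-13/105
seg 2: a=-2, c=M2/2=32/35, d=(M3−M2)/(6·2)=-95/168, b=Δ2−h2·(2M2+M3)/6=44/15
seg 3: a=3, c=M3/2=-347/140, d=(M4−M3)/(6·2)=347/840, b=Δ3−h3·(2M3+M4)/6=-41/210
t_q=19/2 → seg 3, τ=3/2; S=3+-41/210·τ+-347/140·τ²+347/840·τ³=-661/448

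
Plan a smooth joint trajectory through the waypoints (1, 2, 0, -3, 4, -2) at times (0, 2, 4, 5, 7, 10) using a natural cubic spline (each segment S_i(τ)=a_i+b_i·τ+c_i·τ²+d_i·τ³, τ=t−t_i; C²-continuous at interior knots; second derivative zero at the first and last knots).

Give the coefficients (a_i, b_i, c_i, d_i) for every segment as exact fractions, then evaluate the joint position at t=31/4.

  seg 0: a=1 b=709/1192 c=0 d=-113/4768
  seg 1: a=2 b=185/596 c=-339/2384 d=-1223/4768
  seg 2: a=0 b=-3977/1192 c=-501/298 d=2405/1192
  seg 3: a=-3 b=-385/596 c=5211/1192 d=-685/596
  seg 4: a=4 b=1817/596 c=-3009/1192 d=1003/3576
S(31/4) = 380287/76288

Δ: Δ0=1/2, Δ1=-1, Δ2=-3, Δ3=7/2, Δ4=-2
row 1: diag=8, rhs=-9; c'=1/4, d'=-9/8
row 2: denom=6−2·1/4=11/2; d'=(-12−2·-9/8)/(11/2)=-39/22
row 3: denom=6−1·2/11=64/11; d'=(39−1·-39/22)/(64/11)=897/128
row 4: denom=10−2·11/32=149/16; d'=(-33−2·897/128)/(149/16)=-3009/596
back: M4=-3009/596
back: M3=897/128−11/32·-3009/596=5211/596
back: M2=-39/22−2/11·5211/596=-501/149
back: M1=-9/8−1/4·-501/149=-339/1192
M: M0=0, M1=-339/1192, M2=-501/149, M3=5211/596, M4=-3009/596, M5=0
seg 0: a=1, c=M0/2=0, d=(M1−M0)/(6·2)=-113/4768, b=Δ0−h0·(2M0+M1)/6=709/1192
seg 1: a=2, c=M1/2=-339/2384, d=(M2−M1)/(6·2)=-1223/4768, b=Δ1−h1·(2M1+M2)/6=185/596
seg 2: a=0, c=M2/2=-501/298, d=(M3−M2)/(6·1)=2405/1192, b=Δ2−h2·(2M2+M3)/6=-3977/1192
seg 3: a=-3, c=M3/2=5211/1192, d=(M4−M3)/(6·2)=-685/596, b=Δ3−h3·(2M3+M4)/6=-385/596
seg 4: a=4, c=M4/2=-3009/1192, d=(M5−M4)/(6·3)=1003/3576, b=Δ4−h4·(2M4+M5)/6=1817/596
t_q=31/4 → seg 4, τ=3/4; S=4+1817/596·τ+-3009/1192·τ²+1003/3576·τ³=380287/76288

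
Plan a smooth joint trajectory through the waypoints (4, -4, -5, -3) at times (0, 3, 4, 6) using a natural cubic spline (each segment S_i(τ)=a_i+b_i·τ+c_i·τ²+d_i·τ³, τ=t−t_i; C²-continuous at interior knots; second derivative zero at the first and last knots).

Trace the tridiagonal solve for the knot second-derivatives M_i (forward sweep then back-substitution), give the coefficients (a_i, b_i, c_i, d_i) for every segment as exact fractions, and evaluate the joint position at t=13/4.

Δ: Δ0=-8/3, Δ1=-1, Δ2=1
row 1: diag=8, rhs=10; c'=1/8, d'=5/4
row 2: denom=6−1·1/8=47/8; d'=(12−1·5/4)/(47/8)=86/47
back: M2=86/47
back: M1=5/4−1/8·86/47=48/47
M: M0=0, M1=48/47, M2=86/47, M3=0
seg 0: a=4, c=M0/2=0, d=(M1−M0)/(6·3)=8/141, b=Δ0−h0·(2M0+M1)/6=-448/141
seg 1: a=-4, c=M1/2=24/47, d=(M2−M1)/(6·1)=19/141, b=Δ1−h1·(2M1+M2)/6=-232/141
seg 2: a=-5, c=M2/2=43/47, d=(M3−M2)/(6·2)=-43/282, b=Δ2−h2·(2M2+M3)/6=-31/141
t_q=13/4 → seg 1, τ=1/4; S=-4+-232/141·τ+24/47·τ²+19/141·τ³=-13167/3008

  seg 0: a=4 b=-448/141 c=0 d=8/141
  seg 1: a=-4 b=-232/141 c=24/47 d=19/141
  seg 2: a=-5 b=-31/141 c=43/47 d=-43/282
S(13/4) = -13167/3008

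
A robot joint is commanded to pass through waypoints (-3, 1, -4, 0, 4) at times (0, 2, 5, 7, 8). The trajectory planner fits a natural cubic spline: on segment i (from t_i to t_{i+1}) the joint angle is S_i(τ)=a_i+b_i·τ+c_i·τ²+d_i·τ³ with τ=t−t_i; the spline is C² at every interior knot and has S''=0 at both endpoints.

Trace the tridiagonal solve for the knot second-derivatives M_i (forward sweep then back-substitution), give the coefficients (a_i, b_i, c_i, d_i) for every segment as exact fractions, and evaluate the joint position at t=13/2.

  seg 0: a=-3 b=2296/759 c=0 d=-389/1518
  seg 1: a=1 b=-38/759 c=-389/253 d=758/2277
  seg 2: a=-4 b=-218/759 c=369/253 d=-239/1518
  seg 3: a=0 b=2776/759 c=130/253 d=-130/759
S(13/2) = -6803/4048

Δ: Δ0=2, Δ1=-5/3, Δ2=2, Δ3=4
row 1: diag=10, rhs=-22; c'=3/10, d'=-11/5
row 2: denom=10−3·3/10=91/10; d'=(22−3·-11/5)/(91/10)=22/7
row 3: denom=6−2·20/91=506/91; d'=(12−2·22/7)/(506/91)=260/253
back: M3=260/253
back: M2=22/7−20/91·260/253=738/253
back: M1=-11/5−3/10·738/253=-778/253
M: M0=0, M1=-778/253, M2=738/253, M3=260/253, M4=0
seg 0: a=-3, c=M0/2=0, d=(M1−M0)/(6·2)=-389/1518, b=Δ0−h0·(2M0+M1)/6=2296/759
seg 1: a=1, c=M1/2=-389/253, d=(M2−M1)/(6·3)=758/2277, b=Δ1−h1·(2M1+M2)/6=-38/759
seg 2: a=-4, c=M2/2=369/253, d=(M3−M2)/(6·2)=-239/1518, b=Δ2−h2·(2M2+M3)/6=-218/759
seg 3: a=0, c=M3/2=130/253, d=(M4−M3)/(6·1)=-130/759, b=Δ3−h3·(2M3+M4)/6=2776/759
t_q=13/2 → seg 2, τ=3/2; S=-4+-218/759·τ+369/253·τ²+-239/1518·τ³=-6803/4048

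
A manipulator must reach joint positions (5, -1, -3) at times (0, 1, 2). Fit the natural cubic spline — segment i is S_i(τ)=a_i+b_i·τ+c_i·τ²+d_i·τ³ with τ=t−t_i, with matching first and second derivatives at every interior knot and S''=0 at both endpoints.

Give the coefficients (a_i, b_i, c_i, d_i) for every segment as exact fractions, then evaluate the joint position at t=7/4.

  seg 0: a=5 b=-7 c=0 d=1
  seg 1: a=-1 b=-4 c=3 d=-1
S(7/4) = -175/64

Δ: Δ0=-6, Δ1=-2
row 1: diag=4, rhs=24; c'=1/4, d'=6
back: M1=6
M: M0=0, M1=6, M2=0
seg 0: a=5, c=M0/2=0, d=(M1−M0)/(6·1)=1, b=Δ0−h0·(2M0+M1)/6=-7
seg 1: a=-1, c=M1/2=3, d=(M2−M1)/(6·1)=-1, b=Δ1−h1·(2M1+M2)/6=-4
t_q=7/4 → seg 1, τ=3/4; S=-1+-4·τ+3·τ²+-1·τ³=-175/64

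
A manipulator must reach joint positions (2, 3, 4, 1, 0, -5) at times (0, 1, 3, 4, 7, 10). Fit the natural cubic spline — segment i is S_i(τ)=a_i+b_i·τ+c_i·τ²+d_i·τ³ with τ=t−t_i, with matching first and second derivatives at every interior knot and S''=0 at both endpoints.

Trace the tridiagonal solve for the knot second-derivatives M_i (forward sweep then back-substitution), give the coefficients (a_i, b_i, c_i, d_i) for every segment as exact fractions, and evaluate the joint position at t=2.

Δ: Δ0=1, Δ1=1/2, Δ2=-3, Δ3=-1/3, Δ4=-5/3
row 1: diag=6, rhs=-3; c'=1/3, d'=-1/2
row 2: denom=6−2·1/3=16/3; d'=(-21−2·-1/2)/(16/3)=-15/4
row 3: denom=8−1·3/16=125/16; d'=(16−1·-15/4)/(125/16)=316/125
row 4: denom=12−3·48/125=1356/125; d'=(-8−3·316/125)/(1356/125)=-487/339
back: M4=-487/339
back: M3=316/125−48/125·-487/339=348/113
back: M2=-15/4−3/16·348/113=-489/113
back: M1=-1/2−1/3·-489/113=213/226
M: M0=0, M1=213/226, M2=-489/113, M3=348/113, M4=-487/339, M5=0
seg 0: a=2, c=M0/2=0, d=(M1−M0)/(6·1)=71/452, b=Δ0−h0·(2M0+M1)/6=381/452
seg 1: a=3, c=M1/2=213/452, d=(M2−M1)/(6·2)=-397/904, b=Δ1−h1·(2M1+M2)/6=297/226
seg 2: a=4, c=M2/2=-489/226, d=(M3−M2)/(6·1)=279/226, b=Δ2−h2·(2M2+M3)/6=-234/113
seg 3: a=1, c=M3/2=174/113, d=(M4−M3)/(6·3)=-1531/6102, b=Δ3−h3·(2M3+M4)/6=-609/226
seg 4: a=0, c=M4/2=-487/678, d=(M5−M4)/(6·3)=487/6102, b=Δ4−h4·(2M4+M5)/6=-26/113
t_q=2 → seg 1, τ=1; S=3+297/226·τ+213/452·τ²+-397/904·τ³=3929/904

  seg 0: a=2 b=381/452 c=0 d=71/452
  seg 1: a=3 b=297/226 c=213/452 d=-397/904
  seg 2: a=4 b=-234/113 c=-489/226 d=279/226
  seg 3: a=1 b=-609/226 c=174/113 d=-1531/6102
  seg 4: a=0 b=-26/113 c=-487/678 d=487/6102
S(2) = 3929/904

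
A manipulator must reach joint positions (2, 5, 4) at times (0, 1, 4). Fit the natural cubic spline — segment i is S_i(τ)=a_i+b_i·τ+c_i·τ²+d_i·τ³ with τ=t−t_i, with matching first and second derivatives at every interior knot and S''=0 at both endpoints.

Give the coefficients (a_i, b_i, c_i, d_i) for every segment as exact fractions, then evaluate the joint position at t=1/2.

  seg 0: a=2 b=41/12 c=0 d=-5/12
  seg 1: a=5 b=13/6 c=-5/4 d=5/36
S(1/2) = 117/32

Δ: Δ0=3, Δ1=-1/3
row 1: diag=8, rhs=-20; c'=3/8, d'=-5/2
back: M1=-5/2
M: M0=0, M1=-5/2, M2=0
seg 0: a=2, c=M0/2=0, d=(M1−M0)/(6·1)=-5/12, b=Δ0−h0·(2M0+M1)/6=41/12
seg 1: a=5, c=M1/2=-5/4, d=(M2−M1)/(6·3)=5/36, b=Δ1−h1·(2M1+M2)/6=13/6
t_q=1/2 → seg 0, τ=1/2; S=2+41/12·τ+0·τ²+-5/12·τ³=117/32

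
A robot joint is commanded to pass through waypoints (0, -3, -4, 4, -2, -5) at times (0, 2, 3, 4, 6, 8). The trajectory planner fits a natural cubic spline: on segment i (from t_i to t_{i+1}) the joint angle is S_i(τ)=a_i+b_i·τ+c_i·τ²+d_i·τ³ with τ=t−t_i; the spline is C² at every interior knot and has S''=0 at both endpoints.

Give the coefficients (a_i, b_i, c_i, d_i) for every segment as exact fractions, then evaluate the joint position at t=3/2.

Δ: Δ0=-3/2, Δ1=-1, Δ2=8, Δ3=-3, Δ4=-3/2
row 1: diag=6, rhs=3; c'=1/6, d'=1/2
row 2: denom=4−1·1/6=23/6; d'=(54−1·1/2)/(23/6)=321/23
row 3: denom=6−1·6/23=132/23; d'=(-66−1·321/23)/(132/23)=-613/44
row 4: denom=8−2·23/66=241/33; d'=(9−2·-613/44)/(241/33)=2433/482
back: M4=2433/482
back: M3=-613/44−23/66·2433/482=-7563/482
back: M2=321/23−6/23·-7563/482=4350/241
back: M1=1/2−1/6·4350/241=-1209/482
M: M0=0, M1=-1209/482, M2=4350/241, M3=-7563/482, M4=2433/482, M5=0
seg 0: a=0, c=M0/2=0, d=(M1−M0)/(6·2)=-403/1928, b=Δ0−h0·(2M0+M1)/6=-160/241
seg 1: a=-3, c=M1/2=-1209/964, d=(M2−M1)/(6·1)=3303/964, b=Δ1−h1·(2M1+M2)/6=-1529/482
seg 2: a=-4, c=M2/2=2175/241, d=(M3−M2)/(6·1)=-5421/964, b=Δ2−h2·(2M2+M3)/6=4433/964
seg 3: a=4, c=M3/2=-7563/964, d=(M4−M3)/(6·2)=833/482, b=Δ3−h3·(2M3+M4)/6=2785/482
seg 4: a=-2, c=M4/2=2433/964, d=(M5−M4)/(6·2)=-811/1928, b=Δ4−h4·(2M4+M5)/6=-2345/482
t_q=3/2 → seg 0, τ=3/2; S=0+-160/241·τ+0·τ²+-403/1928·τ³=-26241/15424

  seg 0: a=0 b=-160/241 c=0 d=-403/1928
  seg 1: a=-3 b=-1529/482 c=-1209/964 d=3303/964
  seg 2: a=-4 b=4433/964 c=2175/241 d=-5421/964
  seg 3: a=4 b=2785/482 c=-7563/964 d=833/482
  seg 4: a=-2 b=-2345/482 c=2433/964 d=-811/1928
S(3/2) = -26241/15424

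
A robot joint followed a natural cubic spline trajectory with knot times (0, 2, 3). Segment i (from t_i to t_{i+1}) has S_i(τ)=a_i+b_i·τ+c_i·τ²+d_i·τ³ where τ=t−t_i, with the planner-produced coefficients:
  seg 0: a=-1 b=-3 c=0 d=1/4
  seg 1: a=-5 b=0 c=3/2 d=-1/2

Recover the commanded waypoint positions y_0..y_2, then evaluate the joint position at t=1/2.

y_0=-1 y_1=-5 y_2=-4
S(1/2) = -79/32

y_0 = S_0(0) = a_0 = -1
y_1 = S_1(0) = a_1 = -5
y_2 = S_1(1) = -4
t_q=1/2 is in segment 0 (τ=1/2); S_0(τ)=-79/32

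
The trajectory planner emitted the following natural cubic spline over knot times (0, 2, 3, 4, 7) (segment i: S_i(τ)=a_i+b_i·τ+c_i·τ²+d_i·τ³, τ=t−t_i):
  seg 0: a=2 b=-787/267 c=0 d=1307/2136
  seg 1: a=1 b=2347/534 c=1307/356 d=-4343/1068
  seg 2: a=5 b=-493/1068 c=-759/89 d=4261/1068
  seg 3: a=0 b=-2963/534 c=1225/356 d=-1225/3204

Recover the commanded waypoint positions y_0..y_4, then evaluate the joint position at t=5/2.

y_0=2 y_1=1 y_2=5 y_3=0 y_4=4
S(5/2) = 10273/2848

y_0 = S_0(0) = a_0 = 2
y_1 = S_1(0) = a_1 = 1
y_2 = S_2(0) = a_2 = 5
y_3 = S_3(0) = a_3 = 0
y_4 = S_3(3) = 4
t_q=5/2 is in segment 1 (τ=1/2); S_1(τ)=10273/2848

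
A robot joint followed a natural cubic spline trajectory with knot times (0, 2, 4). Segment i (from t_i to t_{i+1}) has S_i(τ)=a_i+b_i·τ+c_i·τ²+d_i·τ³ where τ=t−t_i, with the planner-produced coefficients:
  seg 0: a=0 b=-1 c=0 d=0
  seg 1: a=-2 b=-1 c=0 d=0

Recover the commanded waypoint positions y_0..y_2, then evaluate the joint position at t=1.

y_0=0 y_1=-2 y_2=-4
S(1) = -1

y_0 = S_0(0) = a_0 = 0
y_1 = S_1(0) = a_1 = -2
y_2 = S_1(2) = -4
t_q=1 is in segment 0 (τ=1); S_0(τ)=-1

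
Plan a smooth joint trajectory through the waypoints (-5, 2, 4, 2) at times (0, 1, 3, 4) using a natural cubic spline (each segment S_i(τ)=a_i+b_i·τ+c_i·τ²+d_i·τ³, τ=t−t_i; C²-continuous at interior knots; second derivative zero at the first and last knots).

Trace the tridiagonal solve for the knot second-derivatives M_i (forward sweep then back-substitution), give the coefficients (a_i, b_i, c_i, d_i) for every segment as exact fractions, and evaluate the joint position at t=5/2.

Δ: Δ0=7, Δ1=1, Δ2=-2
row 1: diag=6, rhs=-36; c'=1/3, d'=-6
row 2: denom=6−2·1/3=16/3; d'=(-18−2·-6)/(16/3)=-9/8
back: M2=-9/8
back: M1=-6−1/3·-9/8=-45/8
M: M0=0, M1=-45/8, M2=-9/8, M3=0
seg 0: a=-5, c=M0/2=0, d=(M1−M0)/(6·1)=-15/16, b=Δ0−h0·(2M0+M1)/6=127/16
seg 1: a=2, c=M1/2=-45/16, d=(M2−M1)/(6·2)=3/8, b=Δ1−h1·(2M1+M2)/6=41/8
seg 2: a=4, c=M2/2=-9/16, d=(M3−M2)/(6·1)=3/16, b=Δ2−h2·(2M2+M3)/6=-13/8
t_q=5/2 → seg 1, τ=3/2; S=2+41/8·τ+-45/16·τ²+3/8·τ³=37/8

  seg 0: a=-5 b=127/16 c=0 d=-15/16
  seg 1: a=2 b=41/8 c=-45/16 d=3/8
  seg 2: a=4 b=-13/8 c=-9/16 d=3/16
S(5/2) = 37/8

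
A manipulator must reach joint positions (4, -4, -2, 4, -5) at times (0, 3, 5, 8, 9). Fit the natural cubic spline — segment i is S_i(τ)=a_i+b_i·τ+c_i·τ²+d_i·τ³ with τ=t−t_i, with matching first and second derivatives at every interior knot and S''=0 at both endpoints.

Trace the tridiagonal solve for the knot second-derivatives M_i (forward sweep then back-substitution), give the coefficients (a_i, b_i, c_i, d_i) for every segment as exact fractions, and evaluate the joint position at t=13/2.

  seg 0: a=4 b=-781/226 c=0 d=535/6102
  seg 1: a=-4 b=-123/113 c=535/678 d=173/1356
  seg 2: a=-2 b=1220/339 c=527/339 d=-2123/3051
  seg 3: a=4 b=-1987/339 c=-532/113 d=532/339
S(13/2) = 4111/904

Δ: Δ0=-8/3, Δ1=1, Δ2=2, Δ3=-9
row 1: diag=10, rhs=22; c'=1/5, d'=11/5
row 2: denom=10−2·1/5=48/5; d'=(6−2·11/5)/(48/5)=1/6
row 3: denom=8−3·5/16=113/16; d'=(-66−3·1/6)/(113/16)=-1064/113
back: M3=-1064/113
back: M2=1/6−5/16·-1064/113=1054/339
back: M1=11/5−1/5·1054/339=535/339
M: M0=0, M1=535/339, M2=1054/339, M3=-1064/113, M4=0
seg 0: a=4, c=M0/2=0, d=(M1−M0)/(6·3)=535/6102, b=Δ0−h0·(2M0+M1)/6=-781/226
seg 1: a=-4, c=M1/2=535/678, d=(M2−M1)/(6·2)=173/1356, b=Δ1−h1·(2M1+M2)/6=-123/113
seg 2: a=-2, c=M2/2=527/339, d=(M3−M2)/(6·3)=-2123/3051, b=Δ2−h2·(2M2+M3)/6=1220/339
seg 3: a=4, c=M3/2=-532/113, d=(M4−M3)/(6·1)=532/339, b=Δ3−h3·(2M3+M4)/6=-1987/339
t_q=13/2 → seg 2, τ=3/2; S=-2+1220/339·τ+527/339·τ²+-2123/3051·τ³=4111/904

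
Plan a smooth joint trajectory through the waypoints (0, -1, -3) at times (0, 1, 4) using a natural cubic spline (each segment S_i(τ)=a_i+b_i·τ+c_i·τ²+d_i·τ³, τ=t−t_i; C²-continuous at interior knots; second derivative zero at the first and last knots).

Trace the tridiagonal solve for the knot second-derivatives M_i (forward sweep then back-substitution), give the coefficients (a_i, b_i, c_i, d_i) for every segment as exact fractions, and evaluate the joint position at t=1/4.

  seg 0: a=0 b=-25/24 c=0 d=1/24
  seg 1: a=-1 b=-11/12 c=1/8 d=-1/72
S(1/4) = -133/512

Δ: Δ0=-1, Δ1=-2/3
row 1: diag=8, rhs=2; c'=3/8, d'=1/4
back: M1=1/4
M: M0=0, M1=1/4, M2=0
seg 0: a=0, c=M0/2=0, d=(M1−M0)/(6·1)=1/24, b=Δ0−h0·(2M0+M1)/6=-25/24
seg 1: a=-1, c=M1/2=1/8, d=(M2−M1)/(6·3)=-1/72, b=Δ1−h1·(2M1+M2)/6=-11/12
t_q=1/4 → seg 0, τ=1/4; S=0+-25/24·τ+0·τ²+1/24·τ³=-133/512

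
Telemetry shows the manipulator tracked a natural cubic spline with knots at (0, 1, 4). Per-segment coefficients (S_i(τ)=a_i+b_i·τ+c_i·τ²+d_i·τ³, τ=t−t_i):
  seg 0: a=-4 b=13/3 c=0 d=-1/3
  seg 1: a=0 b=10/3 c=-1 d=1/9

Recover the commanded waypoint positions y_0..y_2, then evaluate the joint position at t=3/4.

y_0 = S_0(0) = a_0 = -4
y_1 = S_1(0) = a_1 = 0
y_2 = S_1(3) = 4
t_q=3/4 is in segment 0 (τ=3/4); S_0(τ)=-57/64

y_0=-4 y_1=0 y_2=4
S(3/4) = -57/64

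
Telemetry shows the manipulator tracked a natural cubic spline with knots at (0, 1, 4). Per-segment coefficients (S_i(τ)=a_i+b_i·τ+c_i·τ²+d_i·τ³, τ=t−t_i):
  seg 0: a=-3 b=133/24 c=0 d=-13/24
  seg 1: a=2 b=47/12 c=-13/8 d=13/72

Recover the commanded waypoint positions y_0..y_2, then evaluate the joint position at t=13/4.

y_0=-3 y_1=2 y_2=4
S(13/4) = 2377/512

y_0 = S_0(0) = a_0 = -3
y_1 = S_1(0) = a_1 = 2
y_2 = S_1(3) = 4
t_q=13/4 is in segment 1 (τ=9/4); S_1(τ)=2377/512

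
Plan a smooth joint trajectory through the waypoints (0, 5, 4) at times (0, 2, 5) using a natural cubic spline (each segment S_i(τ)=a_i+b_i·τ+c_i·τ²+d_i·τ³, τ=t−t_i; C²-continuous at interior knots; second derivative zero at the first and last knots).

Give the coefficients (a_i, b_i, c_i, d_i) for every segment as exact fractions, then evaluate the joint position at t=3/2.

  seg 0: a=0 b=46/15 c=0 d=-17/120
  seg 1: a=5 b=41/30 c=-17/20 d=17/180
S(3/2) = 1319/320

Δ: Δ0=5/2, Δ1=-1/3
row 1: diag=10, rhs=-17; c'=3/10, d'=-17/10
back: M1=-17/10
M: M0=0, M1=-17/10, M2=0
seg 0: a=0, c=M0/2=0, d=(M1−M0)/(6·2)=-17/120, b=Δ0−h0·(2M0+M1)/6=46/15
seg 1: a=5, c=M1/2=-17/20, d=(M2−M1)/(6·3)=17/180, b=Δ1−h1·(2M1+M2)/6=41/30
t_q=3/2 → seg 0, τ=3/2; S=0+46/15·τ+0·τ²+-17/120·τ³=1319/320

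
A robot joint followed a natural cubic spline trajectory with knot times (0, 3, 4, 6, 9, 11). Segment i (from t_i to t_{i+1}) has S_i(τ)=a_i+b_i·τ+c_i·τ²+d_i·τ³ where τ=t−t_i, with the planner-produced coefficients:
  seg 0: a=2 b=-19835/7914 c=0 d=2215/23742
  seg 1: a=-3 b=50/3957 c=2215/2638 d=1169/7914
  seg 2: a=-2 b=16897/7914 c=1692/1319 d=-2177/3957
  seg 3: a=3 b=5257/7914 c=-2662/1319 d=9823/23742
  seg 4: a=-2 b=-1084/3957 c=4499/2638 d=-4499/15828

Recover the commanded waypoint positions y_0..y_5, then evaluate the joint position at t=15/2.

y_0=2 y_1=-3 y_2=-2 y_3=3 y_4=-2 y_5=2
S(15/2) = 17977/21104

y_0 = S_0(0) = a_0 = 2
y_1 = S_1(0) = a_1 = -3
y_2 = S_2(0) = a_2 = -2
y_3 = S_3(0) = a_3 = 3
y_4 = S_4(0) = a_4 = -2
y_5 = S_4(2) = 2
t_q=15/2 is in segment 3 (τ=3/2); S_3(τ)=17977/21104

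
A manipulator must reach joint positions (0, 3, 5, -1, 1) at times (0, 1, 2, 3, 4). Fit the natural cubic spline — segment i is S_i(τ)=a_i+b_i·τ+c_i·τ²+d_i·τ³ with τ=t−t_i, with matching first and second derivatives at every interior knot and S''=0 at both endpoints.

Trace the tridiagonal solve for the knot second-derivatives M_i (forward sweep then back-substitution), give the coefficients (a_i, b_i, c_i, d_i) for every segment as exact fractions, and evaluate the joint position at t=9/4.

Δ: Δ0=3, Δ1=2, Δ2=-6, Δ3=2
row 1: diag=4, rhs=-6; c'=1/4, d'=-3/2
row 2: denom=4−1·1/4=15/4; d'=(-48−1·-3/2)/(15/4)=-62/5
row 3: denom=4−1·4/15=56/15; d'=(48−1·-62/5)/(56/15)=453/28
back: M3=453/28
back: M2=-62/5−4/15·453/28=-117/7
back: M1=-3/2−1/4·-117/7=75/28
M: M0=0, M1=75/28, M2=-117/7, M3=453/28, M4=0
seg 0: a=0, c=M0/2=0, d=(M1−M0)/(6·1)=25/56, b=Δ0−h0·(2M0+M1)/6=143/56
seg 1: a=3, c=M1/2=75/56, d=(M2−M1)/(6·1)=-181/56, b=Δ1−h1·(2M1+M2)/6=109/28
seg 2: a=5, c=M2/2=-117/14, d=(M3−M2)/(6·1)=307/56, b=Δ2−h2·(2M2+M3)/6=-25/8
seg 3: a=-1, c=M3/2=453/56, d=(M4−M3)/(6·1)=-151/56, b=Δ3−h3·(2M3+M4)/6=-95/28
t_q=9/4 → seg 2, τ=1/4; S=5+-25/8·τ+-117/14·τ²+307/56·τ³=13555/3584

  seg 0: a=0 b=143/56 c=0 d=25/56
  seg 1: a=3 b=109/28 c=75/56 d=-181/56
  seg 2: a=5 b=-25/8 c=-117/14 d=307/56
  seg 3: a=-1 b=-95/28 c=453/56 d=-151/56
S(9/4) = 13555/3584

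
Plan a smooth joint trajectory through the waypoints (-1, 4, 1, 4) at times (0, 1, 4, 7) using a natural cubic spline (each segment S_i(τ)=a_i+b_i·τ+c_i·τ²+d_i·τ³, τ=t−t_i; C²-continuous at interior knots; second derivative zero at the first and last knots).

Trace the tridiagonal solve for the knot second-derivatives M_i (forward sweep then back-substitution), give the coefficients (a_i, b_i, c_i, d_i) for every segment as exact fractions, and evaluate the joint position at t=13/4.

  seg 0: a=-1 b=171/29 c=0 d=-26/29
  seg 1: a=4 b=93/29 c=-78/29 d=112/261
  seg 2: a=1 b=-39/29 c=34/29 d=-34/261
S(13/4) = 577/232

Δ: Δ0=5, Δ1=-1, Δ2=1
row 1: diag=8, rhs=-36; c'=3/8, d'=-9/2
row 2: denom=12−3·3/8=87/8; d'=(12−3·-9/2)/(87/8)=68/29
back: M2=68/29
back: M1=-9/2−3/8·68/29=-156/29
M: M0=0, M1=-156/29, M2=68/29, M3=0
seg 0: a=-1, c=M0/2=0, d=(M1−M0)/(6·1)=-26/29, b=Δ0−h0·(2M0+M1)/6=171/29
seg 1: a=4, c=M1/2=-78/29, d=(M2−M1)/(6·3)=112/261, b=Δ1−h1·(2M1+M2)/6=93/29
seg 2: a=1, c=M2/2=34/29, d=(M3−M2)/(6·3)=-34/261, b=Δ2−h2·(2M2+M3)/6=-39/29
t_q=13/4 → seg 1, τ=9/4; S=4+93/29·τ+-78/29·τ²+112/261·τ³=577/232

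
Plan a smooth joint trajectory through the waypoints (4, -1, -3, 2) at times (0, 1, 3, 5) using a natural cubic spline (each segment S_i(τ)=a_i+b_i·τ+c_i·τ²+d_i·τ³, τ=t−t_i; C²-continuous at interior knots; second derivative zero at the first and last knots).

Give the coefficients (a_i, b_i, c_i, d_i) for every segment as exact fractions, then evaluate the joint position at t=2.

Δ: Δ0=-5, Δ1=-1, Δ2=5/2
row 1: diag=6, rhs=24; c'=1/3, d'=4
row 2: denom=8−2·1/3=22/3; d'=(21−2·4)/(22/3)=39/22
back: M2=39/22
back: M1=4−1/3·39/22=75/22
M: M0=0, M1=75/22, M2=39/22, M3=0
seg 0: a=4, c=M0/2=0, d=(M1−M0)/(6·1)=25/44, b=Δ0−h0·(2M0+M1)/6=-245/44
seg 1: a=-1, c=M1/2=75/44, d=(M2−M1)/(6·2)=-3/22, b=Δ1−h1·(2M1+M2)/6=-85/22
seg 2: a=-3, c=M2/2=39/44, d=(M3−M2)/(6·2)=-13/88, b=Δ2−h2·(2M2+M3)/6=29/22
t_q=2 → seg 1, τ=1; S=-1+-85/22·τ+75/44·τ²+-3/22·τ³=-145/44

  seg 0: a=4 b=-245/44 c=0 d=25/44
  seg 1: a=-1 b=-85/22 c=75/44 d=-3/22
  seg 2: a=-3 b=29/22 c=39/44 d=-13/88
S(2) = -145/44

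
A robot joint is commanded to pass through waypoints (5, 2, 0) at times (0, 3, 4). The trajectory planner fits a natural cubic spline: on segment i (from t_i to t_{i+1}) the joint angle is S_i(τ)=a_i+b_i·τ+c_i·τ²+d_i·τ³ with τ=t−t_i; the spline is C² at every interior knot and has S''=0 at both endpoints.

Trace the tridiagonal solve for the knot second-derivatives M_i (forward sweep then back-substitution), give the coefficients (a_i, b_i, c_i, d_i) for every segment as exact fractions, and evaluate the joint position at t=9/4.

Δ: Δ0=-1, Δ1=-2
row 1: diag=8, rhs=-6; c'=1/8, d'=-3/4
back: M1=-3/4
M: M0=0, M1=-3/4, M2=0
seg 0: a=5, c=M0/2=0, d=(M1−M0)/(6·3)=-1/24, b=Δ0−h0·(2M0+M1)/6=-5/8
seg 1: a=2, c=M1/2=-3/8, d=(M2−M1)/(6·1)=1/8, b=Δ1−h1·(2M1+M2)/6=-7/4
t_q=9/4 → seg 0, τ=9/4; S=5+-5/8·τ+0·τ²+-1/24·τ³=1597/512

  seg 0: a=5 b=-5/8 c=0 d=-1/24
  seg 1: a=2 b=-7/4 c=-3/8 d=1/8
S(9/4) = 1597/512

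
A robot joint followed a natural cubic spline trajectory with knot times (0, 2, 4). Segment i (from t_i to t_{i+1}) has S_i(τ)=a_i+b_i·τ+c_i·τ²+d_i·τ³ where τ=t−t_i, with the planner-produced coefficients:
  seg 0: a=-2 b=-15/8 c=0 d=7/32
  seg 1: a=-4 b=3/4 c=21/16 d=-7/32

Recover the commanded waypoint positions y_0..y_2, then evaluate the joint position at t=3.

y_0 = S_0(0) = a_0 = -2
y_1 = S_1(0) = a_1 = -4
y_2 = S_1(2) = 1
t_q=3 is in segment 1 (τ=1); S_1(τ)=-69/32

y_0=-2 y_1=-4 y_2=1
S(3) = -69/32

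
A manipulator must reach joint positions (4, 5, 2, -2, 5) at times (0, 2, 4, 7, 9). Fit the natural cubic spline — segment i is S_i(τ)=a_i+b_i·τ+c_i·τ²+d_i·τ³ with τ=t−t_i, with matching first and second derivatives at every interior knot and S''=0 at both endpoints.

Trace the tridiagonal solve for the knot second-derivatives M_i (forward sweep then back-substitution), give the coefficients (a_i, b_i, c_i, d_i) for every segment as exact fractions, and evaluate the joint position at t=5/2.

  seg 0: a=4 b=985/1032 c=0 d=-469/4128
  seg 1: a=5 b=-211/516 c=-469/688 d=281/4128
  seg 2: a=2 b=-2393/1032 c=-47/172 d=69/344
  seg 3: a=-2 b=188/129 c=527/344 d=-527/2064
S(5/2) = 51007/11008

Δ: Δ0=1/2, Δ1=-3/2, Δ2=-4/3, Δ3=7/2
row 1: diag=8, rhs=-12; c'=1/4, d'=-3/2
row 2: denom=10−2·1/4=19/2; d'=(1−2·-3/2)/(19/2)=8/19
row 3: denom=10−3·6/19=172/19; d'=(29−3·8/19)/(172/19)=527/172
back: M3=527/172
back: M2=8/19−6/19·527/172=-47/86
back: M1=-3/2−1/4·-47/86=-469/344
M: M0=0, M1=-469/344, M2=-47/86, M3=527/172, M4=0
seg 0: a=4, c=M0/2=0, d=(M1−M0)/(6·2)=-469/4128, b=Δ0−h0·(2M0+M1)/6=985/1032
seg 1: a=5, c=M1/2=-469/688, d=(M2−M1)/(6·2)=281/4128, b=Δ1−h1·(2M1+M2)/6=-211/516
seg 2: a=2, c=M2/2=-47/172, d=(M3−M2)/(6·3)=69/344, b=Δ2−h2·(2M2+M3)/6=-2393/1032
seg 3: a=-2, c=M3/2=527/344, d=(M4−M3)/(6·2)=-527/2064, b=Δ3−h3·(2M3+M4)/6=188/129
t_q=5/2 → seg 1, τ=1/2; S=5+-211/516·τ+-469/688·τ²+281/4128·τ³=51007/11008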